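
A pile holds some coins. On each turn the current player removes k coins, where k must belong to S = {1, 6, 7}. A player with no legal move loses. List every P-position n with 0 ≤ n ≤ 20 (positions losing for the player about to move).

0, 2, 4, 12, 14, 16

G(0) = 0
G(1) = mex{0} = 1
G(2) = mex{1} = 0
G(3) = mex{0} = 1
G(4) = mex{1} = 0
G(5) = mex{0} = 1
G(6) = mex{1,0} = 2
G(7) = mex{2,1,0} = 3
G(8) = mex{3,0,1} = 2
G(9) = mex{2,1,0} = 3
G(10) = mex{3,0,1} = 2
G(11) = mex{2,1,0} = 3
G(12) = mex{3,2,1} = 0
G(13) = mex{0,3,2} = 1
G(14) = mex{1,2,3} = 0
G(15) = mex{0,3,2} = 1
G(16) = mex{1,2,3} = 0
G(17) = mex{0,3,2} = 1
G(18) = mex{1,0,3} = 2
G(19) = mex{2,1,0} = 3
G(20) = mex{3,0,1} = 2
P-positions are exactly the n with G(n) = 0.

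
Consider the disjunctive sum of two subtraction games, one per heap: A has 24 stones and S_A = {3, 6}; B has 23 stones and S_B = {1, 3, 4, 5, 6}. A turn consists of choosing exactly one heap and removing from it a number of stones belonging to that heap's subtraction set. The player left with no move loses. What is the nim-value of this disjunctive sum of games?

1

Heap A, S = {3, 6}:
n :  0  1  2  3  4  5  6  7  8  9 10 11 12 13 14 15 16 17 18 19 20 21 22 23 24
G :  0  0  0  1  1  1  2  2  2  0  0  0  1  1  1  2  2  2  0  0  0  1  1  1  2
G_A(24) = 2.
Heap B, S = {1, 3, 4, 5, 6}:
n :  0  1  2  3  4  5  6  7  8  9 10 11 12 13 14 15 16 17 18 19 20 21 22 23
G :  0  1  0  1  2  3  2  3  4  0  1  0  1  2  3  2  3  4  0  1  0  1  2  3
G_B(23) = 3.
Combined Grundy value = 2 ⊕ 3 = 1.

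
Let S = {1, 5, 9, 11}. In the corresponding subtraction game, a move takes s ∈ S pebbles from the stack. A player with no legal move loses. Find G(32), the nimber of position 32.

G(0) = 0
G(1) = mex{0} = 1
G(2) = mex{1} = 0
G(3) = mex{0} = 1
G(4) = mex{1} = 0
G(5) = mex{0,0} = 1
G(6) = mex{1,1} = 0
G(7) = mex{0,0} = 1
G(8) = mex{1,1} = 0
G(9) = mex{0,0,0} = 1
G(10) = mex{1,1,1} = 0
G(11) = mex{0,0,0,0} = 1
G(12) = mex{1,1,1,1} = 0
G(13) = mex{0,0,0,0} = 1
G(14) = mex{1,1,1,1} = 0
G(15) = mex{0,0,0,0} = 1
G(16) = mex{1,1,1,1} = 0
G(17) = mex{0,0,0,0} = 1
G(18) = mex{1,1,1,1} = 0
G(19) = mex{0,0,0,0} = 1
G(20) = mex{1,1,1,1} = 0
G(21) = mex{0,0,0,0} = 1
G(22) = mex{1,1,1,1} = 0
G(23) = mex{0,0,0,0} = 1
G(24) = mex{1,1,1,1} = 0
G(25) = mex{0,0,0,0} = 1
G(26) = mex{1,1,1,1} = 0
G(27) = mex{0,0,0,0} = 1
G(28) = mex{1,1,1,1} = 0
G(29) = mex{0,0,0,0} = 1
G(30) = mex{1,1,1,1} = 0
G(31) = mex{0,0,0,0} = 1
G(32) = mex{1,1,1,1} = 0

0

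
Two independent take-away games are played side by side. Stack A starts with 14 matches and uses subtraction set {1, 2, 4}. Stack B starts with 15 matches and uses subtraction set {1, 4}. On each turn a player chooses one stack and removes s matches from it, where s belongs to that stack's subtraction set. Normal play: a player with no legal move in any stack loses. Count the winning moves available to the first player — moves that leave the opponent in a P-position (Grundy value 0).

2

Stack A, S = {1, 2, 4}:
n :  0  1  2  3  4  5  6  7  8  9 10 11 12 13 14
G :  0  1  2  0  1  2  0  1  2  0  1  2  0  1  2
G_A(14) = 2.
Stack B, S = {1, 4}:
n :  0  1  2  3  4  5  6  7  8  9 10 11 12 13 14 15
G :  0  1  0  1  2  0  1  0  1  2  0  1  0  1  2  0
G_B(15) = 0.
Combined Grundy value = 2 ⊕ 0 = 2.
A winning move leaves total XOR = 0, i.e. changes one component's Grundy value g to g ⊕ X where X is the current total.
Stack A: need g' = 2⊕2 = 0. Options: 14−1→G=1, 14−2→G=0, 14−4→G=1. Hits: 1.
Stack B: need g' = 0⊕2 = 2. Options: 15−1→G=2, 15−4→G=1. Hits: 1.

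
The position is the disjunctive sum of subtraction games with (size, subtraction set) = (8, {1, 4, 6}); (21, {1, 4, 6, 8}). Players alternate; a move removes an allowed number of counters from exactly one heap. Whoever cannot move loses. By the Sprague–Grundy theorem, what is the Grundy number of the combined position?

Heap A, S = {1, 4, 6}:
G(0) = 0
G(1) = mex{0} = 1
G(2) = mex{1} = 0
G(3) = mex{0} = 1
G(4) = mex{1,0} = 2
G(5) = mex{2,1} = 0
G(6) = mex{0,0,0} = 1
G(7) = mex{1,1,1} = 0
G(8) = mex{0,2,0} = 1
G_A(8) = 1.
Heap B, S = {1, 4, 6, 8}:
G(0) = 0
G(1) = mex{0} = 1
G(2) = mex{1} = 0
G(3) = mex{0} = 1
G(4) = mex{1,0} = 2
G(5) = mex{2,1} = 0
G(6) = mex{0,0,0} = 1
G(7) = mex{1,1,1} = 0
G(8) = mex{0,2,0,0} = 1
G(9) = mex{1,0,1,1} = 2
G(10) = mex{2,1,2,0} = 3
G(11) = mex{3,0,0,1} = 2
G(12) = mex{2,1,1,2} = 0
G(13) = mex{0,2,0,0} = 1
G(14) = mex{1,3,1,1} = 0
G(15) = mex{0,2,2,0} = 1
G(16) = mex{1,0,3,1} = 2
G(17) = mex{2,1,2,2} = 0
G(18) = mex{0,0,0,3} = 1
G(19) = mex{1,1,1,2} = 0
G(20) = mex{0,2,0,0} = 1
G(21) = mex{1,0,1,1} = 2
G_B(21) = 2.
Combined Grundy value = 1 ⊕ 2 = 3.

3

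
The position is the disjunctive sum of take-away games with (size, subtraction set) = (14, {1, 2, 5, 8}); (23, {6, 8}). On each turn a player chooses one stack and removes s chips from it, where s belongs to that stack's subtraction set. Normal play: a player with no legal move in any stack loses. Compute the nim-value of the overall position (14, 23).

Stack A, S = {1, 2, 5, 8}:
n :  0  1  2  3  4  5  6  7  8  9 10 11 12 13 14
G :  0  1  2  0  1  2  0  1  2  0  1  2  0  1  2
G_A(14) = 2.
Stack B, S = {6, 8}:
G(0) = 0
G(1) = mex{} = 0
G(2) = mex{} = 0
G(3) = mex{} = 0
G(4) = mex{} = 0
G(5) = mex{} = 0
G(6) = mex{0} = 1
G(7) = mex{0} = 1
G(8) = mex{0,0} = 1
G(9) = mex{0,0} = 1
G(10) = mex{0,0} = 1
G(11) = mex{0,0} = 1
G(12) = mex{1,0} = 2
G(13) = mex{1,0} = 2
G(14) = mex{1,1} = 0
G(15) = mex{1,1} = 0
G(16) = mex{1,1} = 0
G(17) = mex{1,1} = 0
G(18) = mex{2,1} = 0
G(19) = mex{2,1} = 0
G(20) = mex{0,2} = 1
G(21) = mex{0,2} = 1
G(22) = mex{0,0} = 1
G(23) = mex{0,0} = 1
G_B(23) = 1.
Combined Grundy value = 2 ⊕ 1 = 3.

3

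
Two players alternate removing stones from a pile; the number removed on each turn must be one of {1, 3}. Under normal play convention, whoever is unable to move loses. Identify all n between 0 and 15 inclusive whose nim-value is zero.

n :  0  1  2  3  4  5  6  7  8  9 10 11 12 13 14 15
G :  0  1  0  1  0  1  0  1  0  1  0  1  0  1  0  1
P-positions are exactly the n with G(n) = 0.

0, 2, 4, 6, 8, 10, 12, 14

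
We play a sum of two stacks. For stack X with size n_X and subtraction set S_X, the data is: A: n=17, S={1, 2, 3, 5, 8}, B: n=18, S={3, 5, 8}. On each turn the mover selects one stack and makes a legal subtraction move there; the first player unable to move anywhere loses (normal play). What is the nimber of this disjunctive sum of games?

1

Stack A, S = {1, 2, 3, 5, 8}:
n :  0  1  2  3  4  5  6  7  8  9 10 11 12 13 14 15 16 17
G :  0  1  2  3  0  1  2  3  4  5  0  1  2  3  0  1  2  3
G_A(17) = 3.
Stack B, S = {3, 5, 8}:
n :  0  1  2  3  4  5  6  7  8  9 10 11 12 13 14 15 16 17 18
G :  0  0  0  1  1  1  2  2  2  3  3  0  0  0  1  1  1  2  2
G_B(18) = 2.
Combined Grundy value = 3 ⊕ 2 = 1.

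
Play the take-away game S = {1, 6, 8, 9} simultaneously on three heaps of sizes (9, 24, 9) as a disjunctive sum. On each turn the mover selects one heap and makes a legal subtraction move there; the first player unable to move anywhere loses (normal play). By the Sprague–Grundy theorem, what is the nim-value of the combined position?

All heaps use S = {1, 6, 8, 9}:
n :  0  1  2  3  4  5  6  7  8  9 10 11 12 13 14 15 16 17 18 19 20 21 22 23 24
G :  0  1  0  1  0  1  2  0  1  2  3  2  3  2  0  1  2  0  1  0  1  0  1  2  0
Heap A: G(9) = 2.
Heap B: G(24) = 0.
Heap C: G(9) = 2.
Combined Grundy value = 2 ⊕ 0 ⊕ 2 = 0.

0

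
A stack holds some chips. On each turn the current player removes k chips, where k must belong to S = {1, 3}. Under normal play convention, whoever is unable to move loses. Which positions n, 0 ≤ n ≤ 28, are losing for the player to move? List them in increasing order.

n :  0  1  2  3  4  5  6  7  8  9 10 11 12 13 14 15 16 17 18 19 20 21 22 23 24 25 26 27 28
G :  0  1  0  1  0  1  0  1  0  1  0  1  0  1  0  1  0  1  0  1  0  1  0  1  0  1  0  1  0
P-positions are exactly the n with G(n) = 0.

0, 2, 4, 6, 8, 10, 12, 14, 16, 18, 20, 22, 24, 26, 28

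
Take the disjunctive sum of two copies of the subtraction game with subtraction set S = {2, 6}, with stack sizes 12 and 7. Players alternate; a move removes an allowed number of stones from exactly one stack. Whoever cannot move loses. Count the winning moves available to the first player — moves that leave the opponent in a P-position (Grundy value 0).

4

All stacks use S = {2, 6}:
n :  0  1  2  3  4  5  6  7  8  9 10 11 12
G :  0  0  1  1  0  0  1  1  0  0  1  1  0
Stack A: G(12) = 0.
Stack B: G(7) = 1.
Combined Grundy value = 0 ⊕ 1 = 1.
A winning move leaves total XOR = 0, i.e. changes one component's Grundy value g to g ⊕ X where X is the current total.
Stack A: need g' = 0⊕1 = 1. Options: 12−2→G=1, 12−6→G=1. Hits: 2.
Stack B: need g' = 1⊕1 = 0. Options: 7−2→G=0, 7−6→G=0. Hits: 2.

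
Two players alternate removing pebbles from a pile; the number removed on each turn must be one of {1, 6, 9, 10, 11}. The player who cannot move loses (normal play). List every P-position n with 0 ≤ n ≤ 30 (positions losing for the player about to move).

G(0) = 0
G(1) = mex{0} = 1
G(2) = mex{1} = 0
G(3) = mex{0} = 1
G(4) = mex{1} = 0
G(5) = mex{0} = 1
G(6) = mex{1,0} = 2
G(7) = mex{2,1} = 0
G(8) = mex{0,0} = 1
G(9) = mex{1,1,0} = 2
G(10) = mex{2,0,1,0} = 3
G(11) = mex{3,1,0,1,0} = 2
G(12) = mex{2,2,1,0,1} = 3
G(13) = mex{3,0,0,1,0} = 2
G(14) = mex{2,1,1,0,1} = 3
G(15) = mex{3,2,2,1,0} = 4
G(16) = mex{4,3,0,2,1} = 5
G(17) = mex{5,2,1,0,2} = 3
G(18) = mex{3,3,2,1,0} = 4
G(19) = mex{4,2,3,2,1} = 0
G(20) = mex{0,3,2,3,2} = 1
G(21) = mex{1,4,3,2,3} = 0
G(22) = mex{0,5,2,3,2} = 1
G(23) = mex{1,3,3,2,3} = 0
G(24) = mex{0,4,4,3,2} = 1
G(25) = mex{1,0,5,4,3} = 2
G(26) = mex{2,1,3,5,4} = 0
G(27) = mex{0,0,4,3,5} = 1
G(28) = mex{1,1,0,4,3} = 2
G(29) = mex{2,0,1,0,4} = 3
G(30) = mex{3,1,0,1,0} = 2
P-positions are exactly the n with G(n) = 0.

0, 2, 4, 7, 19, 21, 23, 26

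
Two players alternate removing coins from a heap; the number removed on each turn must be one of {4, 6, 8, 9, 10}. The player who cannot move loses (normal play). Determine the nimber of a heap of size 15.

0

n :  0  1  2  3  4  5  6  7  8  9 10 11 12 13 14 15
G :  0  0  0  0  1  1  1  1  2  2  2  2  3  3  0  0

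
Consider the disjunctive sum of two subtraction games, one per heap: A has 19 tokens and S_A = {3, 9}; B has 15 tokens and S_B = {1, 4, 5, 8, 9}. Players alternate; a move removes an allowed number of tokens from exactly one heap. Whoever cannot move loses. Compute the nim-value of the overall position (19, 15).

1

Heap A, S = {3, 9}:
n :  0  1  2  3  4  5  6  7  8  9 10 11 12 13 14 15 16 17 18 19
G :  0  0  0  1  1  1  0  0  0  1  1  1  0  0  0  1  1  1  0  0
G_A(19) = 0.
Heap B, S = {1, 4, 5, 8, 9}:
n :  0  1  2  3  4  5  6  7  8  9 10 11 12 13 14 15
G :  0  1  0  1  2  3  2  3  4  5  4  5  0  1  0  1
G_B(15) = 1.
Combined Grundy value = 0 ⊕ 1 = 1.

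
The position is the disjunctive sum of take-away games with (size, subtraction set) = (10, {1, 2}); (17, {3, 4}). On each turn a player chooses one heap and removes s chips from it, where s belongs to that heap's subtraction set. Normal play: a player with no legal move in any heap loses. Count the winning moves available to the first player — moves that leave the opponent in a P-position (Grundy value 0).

0

Heap A, S = {1, 2}:
G(0) = 0
G(1) = mex{0} = 1
G(2) = mex{1,0} = 2
G(3) = mex{2,1} = 0
G(4) = mex{0,2} = 1
G(5) = mex{1,0} = 2
G(6) = mex{2,1} = 0
G(7) = mex{0,2} = 1
G(8) = mex{1,0} = 2
G(9) = mex{2,1} = 0
G(10) = mex{0,2} = 1
G_A(10) = 1.
Heap B, S = {3, 4}:
G(0) = 0
G(1) = mex{} = 0
G(2) = mex{} = 0
G(3) = mex{0} = 1
G(4) = mex{0,0} = 1
G(5) = mex{0,0} = 1
G(6) = mex{1,0} = 2
G(7) = mex{1,1} = 0
G(8) = mex{1,1} = 0
G(9) = mex{2,1} = 0
G(10) = mex{0,2} = 1
G(11) = mex{0,0} = 1
G(12) = mex{0,0} = 1
G(13) = mex{1,0} = 2
G(14) = mex{1,1} = 0
G(15) = mex{1,1} = 0
G(16) = mex{2,1} = 0
G(17) = mex{0,2} = 1
G_B(17) = 1.
Combined Grundy value = 1 ⊕ 1 = 0.
A winning move leaves total XOR = 0, i.e. changes one component's Grundy value g to g ⊕ X where X is the current total.
Heap A: target g' = 1⊕0 = 1, but every legal move changes the Grundy value (mex property), so 0 moves.
Heap B: target g' = 1⊕0 = 1, but every legal move changes the Grundy value (mex property), so 0 moves.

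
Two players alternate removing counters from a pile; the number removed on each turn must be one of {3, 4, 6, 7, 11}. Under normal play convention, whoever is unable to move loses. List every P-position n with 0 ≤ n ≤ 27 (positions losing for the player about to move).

n :  0  1  2  3  4  5  6  7  8  9 10 11 12 13 14 15 16 17 18 19 20 21 22 23 24 25 26 27
G :  0  0  0  1  1  1  2  2  2  3  0  3  4  1  4  0  2  5  1  3  0  2  4  1  3  0  2  4
P-positions are exactly the n with G(n) = 0.

0, 1, 2, 10, 15, 20, 25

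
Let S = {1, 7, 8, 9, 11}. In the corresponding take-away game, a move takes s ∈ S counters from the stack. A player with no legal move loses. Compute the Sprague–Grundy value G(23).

G(0) = 0
G(1) = mex{0} = 1
G(2) = mex{1} = 0
G(3) = mex{0} = 1
G(4) = mex{1} = 0
G(5) = mex{0} = 1
G(6) = mex{1} = 0
G(7) = mex{0,0} = 1
G(8) = mex{1,1,0} = 2
G(9) = mex{2,0,1,0} = 3
G(10) = mex{3,1,0,1} = 2
G(11) = mex{2,0,1,0,0} = 3
G(12) = mex{3,1,0,1,1} = 2
G(13) = mex{2,0,1,0,0} = 3
G(14) = mex{3,1,0,1,1} = 2
G(15) = mex{2,2,1,0,0} = 3
G(16) = mex{3,3,2,1,1} = 0
G(17) = mex{0,2,3,2,0} = 1
G(18) = mex{1,3,2,3,1} = 0
G(19) = mex{0,2,3,2,2} = 1
G(20) = mex{1,3,2,3,3} = 0
G(21) = mex{0,2,3,2,2} = 1
G(22) = mex{1,3,2,3,3} = 0
G(23) = mex{0,0,3,2,2} = 1

1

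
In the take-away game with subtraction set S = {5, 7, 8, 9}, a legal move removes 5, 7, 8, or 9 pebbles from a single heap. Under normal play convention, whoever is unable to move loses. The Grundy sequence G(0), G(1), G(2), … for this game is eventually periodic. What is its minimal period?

G(0) = 0
G(1) = mex{} = 0
G(2) = mex{} = 0
G(3) = mex{} = 0
G(4) = mex{} = 0
G(5) = mex{0} = 1
G(6) = mex{0} = 1
G(7) = mex{0,0} = 1
G(8) = mex{0,0,0} = 1
G(9) = mex{0,0,0,0} = 1
G(10) = mex{1,0,0,0} = 2
G(11) = mex{1,0,0,0} = 2
G(12) = mex{1,1,0,0} = 2
G(13) = mex{1,1,1,0} = 2
G(14) = mex{1,1,1,1} = 0
G(15) = mex{2,1,1,1} = 0
G(16) = mex{2,1,1,1} = 0
G(17) = mex{2,2,1,1} = 0
G(18) = mex{2,2,2,1} = 0
G(19) = mex{0,2,2,2} = 1
G(20) = mex{0,2,2,2} = 1
G(21) = mex{0,0,2,2} = 1
G(22) = mex{0,0,0,2} = 1
G(23) = mex{0,0,0,0} = 1
G(24) = mex{1,0,0,0} = 2
G(25) = mex{1,0,0,0} = 2
G(26) = mex{1,1,0,0} = 2
G(27) = mex{1,1,1,0} = 2
G(28) = mex{1,1,1,1} = 0
G(29) = mex{2,1,1,1} = 0
G(n+14) = G(n) holds for n = 0,…,8 (a full window of length max(S) = 9), so the sequence is purely periodic with period 14.

14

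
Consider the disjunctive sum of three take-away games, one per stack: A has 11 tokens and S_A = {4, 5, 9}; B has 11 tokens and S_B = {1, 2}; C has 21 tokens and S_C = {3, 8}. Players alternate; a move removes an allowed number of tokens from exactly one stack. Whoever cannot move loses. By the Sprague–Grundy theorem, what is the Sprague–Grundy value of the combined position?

1

Stack A, S = {4, 5, 9}:
G(0) = 0
G(1) = mex{} = 0
G(2) = mex{} = 0
G(3) = mex{} = 0
G(4) = mex{0} = 1
G(5) = mex{0,0} = 1
G(6) = mex{0,0} = 1
G(7) = mex{0,0} = 1
G(8) = mex{1,0} = 2
G(9) = mex{1,1,0} = 2
G(10) = mex{1,1,0} = 2
G(11) = mex{1,1,0} = 2
G_A(11) = 2.
Stack B, S = {1, 2}:
n :  0  1  2  3  4  5  6  7  8  9 10 11
G :  0  1  2  0  1  2  0  1  2  0  1  2
G_B(11) = 2.
Stack C, S = {3, 8}:
G(0) = 0
G(1) = mex{} = 0
G(2) = mex{} = 0
G(3) = mex{0} = 1
G(4) = mex{0} = 1
G(5) = mex{0} = 1
G(6) = mex{1} = 0
G(7) = mex{1} = 0
G(8) = mex{1,0} = 2
G(9) = mex{0,0} = 1
G(10) = mex{0,0} = 1
G(11) = mex{2,1} = 0
G(12) = mex{1,1} = 0
G(13) = mex{1,1} = 0
G(14) = mex{0,0} = 1
G(15) = mex{0,0} = 1
G(16) = mex{0,2} = 1
G(17) = mex{1,1} = 0
G(18) = mex{1,1} = 0
G(19) = mex{1,0} = 2
G(20) = mex{0,0} = 1
G(21) = mex{0,0} = 1
G_C(21) = 1.
Combined Grundy value = 2 ⊕ 2 ⊕ 1 = 1.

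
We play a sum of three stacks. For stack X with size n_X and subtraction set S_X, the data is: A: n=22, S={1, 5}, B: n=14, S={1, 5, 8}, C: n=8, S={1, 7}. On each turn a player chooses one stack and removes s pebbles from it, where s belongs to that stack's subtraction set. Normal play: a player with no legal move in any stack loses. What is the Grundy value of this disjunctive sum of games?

1

Stack A, S = {1, 5}:
G(0) = 0
G(1) = mex{0} = 1
G(2) = mex{1} = 0
G(3) = mex{0} = 1
G(4) = mex{1} = 0
G(5) = mex{0,0} = 1
G(6) = mex{1,1} = 0
G(7) = mex{0,0} = 1
G(8) = mex{1,1} = 0
G(9) = mex{0,0} = 1
G(10) = mex{1,1} = 0
G(11) = mex{0,0} = 1
G(12) = mex{1,1} = 0
G(13) = mex{0,0} = 1
G(14) = mex{1,1} = 0
G(15) = mex{0,0} = 1
G(16) = mex{1,1} = 0
G(17) = mex{0,0} = 1
G(18) = mex{1,1} = 0
G(19) = mex{0,0} = 1
G(20) = mex{1,1} = 0
G(21) = mex{0,0} = 1
G(22) = mex{1,1} = 0
G_A(22) = 0.
Stack B, S = {1, 5, 8}:
n :  0  1  2  3  4  5  6  7  8  9 10 11 12 13 14
G :  0  1  0  1  0  1  0  1  2  3  2  3  2  0  1
G_B(14) = 1.
Stack C, S = {1, 7}:
n : 0 1 2 3 4 5 6 7 8
G : 0 1 0 1 0 1 0 1 0
G_C(8) = 0.
Combined Grundy value = 0 ⊕ 1 ⊕ 0 = 1.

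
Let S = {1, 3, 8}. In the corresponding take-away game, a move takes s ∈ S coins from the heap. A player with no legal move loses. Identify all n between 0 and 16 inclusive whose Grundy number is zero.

n :  0  1  2  3  4  5  6  7  8  9 10 11 12 13 14 15 16
G :  0  1  0  1  0  1  0  1  2  3  2  0  1  0  1  0  1
P-positions are exactly the n with G(n) = 0.

0, 2, 4, 6, 11, 13, 15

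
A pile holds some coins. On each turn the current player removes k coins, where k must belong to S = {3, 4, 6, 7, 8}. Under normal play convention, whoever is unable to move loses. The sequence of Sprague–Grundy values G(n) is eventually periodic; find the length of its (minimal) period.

n :  0  1  2  3  4  5  6  7  8  9 10 11 12 13 14 15 16 17 18 19 20 21 22 23
G :  0  0  0  1  1  1  2  2  2  3  3  0  0  0  1  1  1  2  2  2  3  3  0  0
G(n+11) = G(n) holds for n = 0,…,7 (a full window of length max(S) = 8), so the sequence is purely periodic with period 11.

11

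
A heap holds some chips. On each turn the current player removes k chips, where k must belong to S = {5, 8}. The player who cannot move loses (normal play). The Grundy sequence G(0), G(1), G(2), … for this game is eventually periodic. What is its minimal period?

13

n :  0  1  2  3  4  5  6  7  8  9 10 11 12 13 14 15 16 17 18 19 20 21 22 23 24 25 26 27
G :  0  0  0  0  0  1  1  1  1  1  2  2  2  0  0  0  0  0  1  1  1  1  1  2  2  2  0  0
G(n+13) = G(n) holds for n = 0,…,7 (a full window of length max(S) = 8), so the sequence is purely periodic with period 13.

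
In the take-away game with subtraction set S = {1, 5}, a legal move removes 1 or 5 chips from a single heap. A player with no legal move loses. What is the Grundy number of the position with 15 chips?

G(0) = 0
G(1) = mex{0} = 1
G(2) = mex{1} = 0
G(3) = mex{0} = 1
G(4) = mex{1} = 0
G(5) = mex{0,0} = 1
G(6) = mex{1,1} = 0
G(7) = mex{0,0} = 1
G(8) = mex{1,1} = 0
G(9) = mex{0,0} = 1
G(10) = mex{1,1} = 0
G(11) = mex{0,0} = 1
G(12) = mex{1,1} = 0
G(13) = mex{0,0} = 1
G(14) = mex{1,1} = 0
G(15) = mex{0,0} = 1

1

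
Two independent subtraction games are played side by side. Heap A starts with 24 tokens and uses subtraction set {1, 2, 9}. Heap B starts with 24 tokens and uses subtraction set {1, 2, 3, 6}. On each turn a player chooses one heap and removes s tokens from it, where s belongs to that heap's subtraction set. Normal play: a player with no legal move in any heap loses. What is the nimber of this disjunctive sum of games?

Heap A, S = {1, 2, 9}:
G(0) = 0
G(1) = mex{0} = 1
G(2) = mex{1,0} = 2
G(3) = mex{2,1} = 0
G(4) = mex{0,2} = 1
G(5) = mex{1,0} = 2
G(6) = mex{2,1} = 0
G(7) = mex{0,2} = 1
G(8) = mex{1,0} = 2
G(9) = mex{2,1,0} = 3
G(10) = mex{3,2,1} = 0
G(11) = mex{0,3,2} = 1
G(12) = mex{1,0,0} = 2
G(13) = mex{2,1,1} = 0
G(14) = mex{0,2,2} = 1
G(15) = mex{1,0,0} = 2
G(16) = mex{2,1,1} = 0
G(17) = mex{0,2,2} = 1
G(18) = mex{1,0,3} = 2
G(19) = mex{2,1,0} = 3
G(20) = mex{3,2,1} = 0
G(21) = mex{0,3,2} = 1
G(22) = mex{1,0,0} = 2
G(23) = mex{2,1,1} = 0
G(24) = mex{0,2,2} = 1
G_A(24) = 1.
Heap B, S = {1, 2, 3, 6}:
G(0) = 0
G(1) = mex{0} = 1
G(2) = mex{1,0} = 2
G(3) = mex{2,1,0} = 3
G(4) = mex{3,2,1} = 0
G(5) = mex{0,3,2} = 1
G(6) = mex{1,0,3,0} = 2
G(7) = mex{2,1,0,1} = 3
G(8) = mex{3,2,1,2} = 0
G(9) = mex{0,3,2,3} = 1
G(10) = mex{1,0,3,0} = 2
G(11) = mex{2,1,0,1} = 3
G(12) = mex{3,2,1,2} = 0
G(13) = mex{0,3,2,3} = 1
G(14) = mex{1,0,3,0} = 2
G(15) = mex{2,1,0,1} = 3
G(16) = mex{3,2,1,2} = 0
G(17) = mex{0,3,2,3} = 1
G(18) = mex{1,0,3,0} = 2
G(19) = mex{2,1,0,1} = 3
G(20) = mex{3,2,1,2} = 0
G(21) = mex{0,3,2,3} = 1
G(22) = mex{1,0,3,0} = 2
G(23) = mex{2,1,0,1} = 3
G(24) = mex{3,2,1,2} = 0
G_B(24) = 0.
Combined Grundy value = 1 ⊕ 0 = 1.

1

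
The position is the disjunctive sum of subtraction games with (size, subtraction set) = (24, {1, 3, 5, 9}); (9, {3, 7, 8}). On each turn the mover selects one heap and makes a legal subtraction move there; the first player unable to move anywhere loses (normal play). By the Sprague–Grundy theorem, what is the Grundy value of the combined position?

1

Heap A, S = {1, 3, 5, 9}:
G(0) = 0
G(1) = mex{0} = 1
G(2) = mex{1} = 0
G(3) = mex{0,0} = 1
G(4) = mex{1,1} = 0
G(5) = mex{0,0,0} = 1
G(6) = mex{1,1,1} = 0
G(7) = mex{0,0,0} = 1
G(8) = mex{1,1,1} = 0
G(9) = mex{0,0,0,0} = 1
G(10) = mex{1,1,1,1} = 0
G(11) = mex{0,0,0,0} = 1
G(12) = mex{1,1,1,1} = 0
G(13) = mex{0,0,0,0} = 1
G(14) = mex{1,1,1,1} = 0
G(15) = mex{0,0,0,0} = 1
G(16) = mex{1,1,1,1} = 0
G(17) = mex{0,0,0,0} = 1
G(18) = mex{1,1,1,1} = 0
G(19) = mex{0,0,0,0} = 1
G(20) = mex{1,1,1,1} = 0
G(21) = mex{0,0,0,0} = 1
G(22) = mex{1,1,1,1} = 0
G(23) = mex{0,0,0,0} = 1
G(24) = mex{1,1,1,1} = 0
G_A(24) = 0.
Heap B, S = {3, 7, 8}:
n : 0 1 2 3 4 5 6 7 8 9
G : 0 0 0 1 1 1 0 2 2 1
G_B(9) = 1.
Combined Grundy value = 0 ⊕ 1 = 1.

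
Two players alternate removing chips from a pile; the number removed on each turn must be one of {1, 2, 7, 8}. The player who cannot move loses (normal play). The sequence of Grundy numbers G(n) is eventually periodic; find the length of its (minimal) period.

G(0) = 0
G(1) = mex{0} = 1
G(2) = mex{1,0} = 2
G(3) = mex{2,1} = 0
G(4) = mex{0,2} = 1
G(5) = mex{1,0} = 2
G(6) = mex{2,1} = 0
G(7) = mex{0,2,0} = 1
G(8) = mex{1,0,1,0} = 2
G(9) = mex{2,1,2,1} = 0
G(10) = mex{0,2,0,2} = 1
G(11) = mex{1,0,1,0} = 2
G(12) = mex{2,1,2,1} = 0
G(13) = mex{0,2,0,2} = 1
G(14) = mex{1,0,1,0} = 2
G(n+3) = G(n) holds for n = 0,…,7 (a full window of length max(S) = 8), so the sequence is purely periodic with period 3.

3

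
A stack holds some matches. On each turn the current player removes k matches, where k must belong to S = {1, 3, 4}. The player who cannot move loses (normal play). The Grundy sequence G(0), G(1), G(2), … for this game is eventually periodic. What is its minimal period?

G(0) = 0
G(1) = mex{0} = 1
G(2) = mex{1} = 0
G(3) = mex{0,0} = 1
G(4) = mex{1,1,0} = 2
G(5) = mex{2,0,1} = 3
G(6) = mex{3,1,0} = 2
G(7) = mex{2,2,1} = 0
G(8) = mex{0,3,2} = 1
G(9) = mex{1,2,3} = 0
G(10) = mex{0,0,2} = 1
G(11) = mex{1,1,0} = 2
G(12) = mex{2,0,1} = 3
G(13) = mex{3,1,0} = 2
G(14) = mex{2,2,1} = 0
G(15) = mex{0,3,2} = 1
G(n+7) = G(n) holds for n = 0,…,3 (a full window of length max(S) = 4), so the sequence is purely periodic with period 7.

7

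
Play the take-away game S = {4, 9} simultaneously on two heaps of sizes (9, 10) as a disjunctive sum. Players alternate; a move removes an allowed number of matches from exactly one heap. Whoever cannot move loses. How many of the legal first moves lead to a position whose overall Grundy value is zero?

0

All heaps use S = {4, 9}:
G(0) = 0
G(1) = mex{} = 0
G(2) = mex{} = 0
G(3) = mex{} = 0
G(4) = mex{0} = 1
G(5) = mex{0} = 1
G(6) = mex{0} = 1
G(7) = mex{0} = 1
G(8) = mex{1} = 0
G(9) = mex{1,0} = 2
G(10) = mex{1,0} = 2
Heap A: G(9) = 2.
Heap B: G(10) = 2.
Combined Grundy value = 2 ⊕ 2 = 0.
A winning move leaves total XOR = 0, i.e. changes one component's Grundy value g to g ⊕ X where X is the current total.
Heap A: target g' = 2⊕0 = 2, but every legal move changes the Grundy value (mex property), so 0 moves.
Heap B: target g' = 2⊕0 = 2, but every legal move changes the Grundy value (mex property), so 0 moves.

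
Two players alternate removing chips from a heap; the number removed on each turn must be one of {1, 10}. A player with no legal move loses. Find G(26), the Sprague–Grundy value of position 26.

G(0) = 0
G(1) = mex{0} = 1
G(2) = mex{1} = 0
G(3) = mex{0} = 1
G(4) = mex{1} = 0
G(5) = mex{0} = 1
G(6) = mex{1} = 0
G(7) = mex{0} = 1
G(8) = mex{1} = 0
G(9) = mex{0} = 1
G(10) = mex{1,0} = 2
G(11) = mex{2,1} = 0
G(12) = mex{0,0} = 1
G(13) = mex{1,1} = 0
G(14) = mex{0,0} = 1
G(15) = mex{1,1} = 0
G(16) = mex{0,0} = 1
G(17) = mex{1,1} = 0
G(18) = mex{0,0} = 1
G(19) = mex{1,1} = 0
G(20) = mex{0,2} = 1
G(21) = mex{1,0} = 2
G(22) = mex{2,1} = 0
G(23) = mex{0,0} = 1
G(24) = mex{1,1} = 0
G(25) = mex{0,0} = 1
G(26) = mex{1,1} = 0

0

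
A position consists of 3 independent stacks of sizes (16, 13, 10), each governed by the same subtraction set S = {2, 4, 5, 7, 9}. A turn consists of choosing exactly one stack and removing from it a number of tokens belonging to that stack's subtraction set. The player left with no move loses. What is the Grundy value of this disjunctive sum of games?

6

All stacks use S = {2, 4, 5, 7, 9}:
n :  0  1  2  3  4  5  6  7  8  9 10 11 12 13 14 15 16
G :  0  0  1  1  2  2  3  3  4  4  5  0  0  1  1  2  2
Stack A: G(16) = 2.
Stack B: G(13) = 1.
Stack C: G(10) = 5.
Combined Grundy value = 2 ⊕ 1 ⊕ 5 = 6.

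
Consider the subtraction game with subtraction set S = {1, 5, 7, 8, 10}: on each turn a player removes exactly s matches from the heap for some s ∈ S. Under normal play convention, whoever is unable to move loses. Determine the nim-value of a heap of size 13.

3

G(0) = 0
G(1) = mex{0} = 1
G(2) = mex{1} = 0
G(3) = mex{0} = 1
G(4) = mex{1} = 0
G(5) = mex{0,0} = 1
G(6) = mex{1,1} = 0
G(7) = mex{0,0,0} = 1
G(8) = mex{1,1,1,0} = 2
G(9) = mex{2,0,0,1} = 3
G(10) = mex{3,1,1,0,0} = 2
G(11) = mex{2,0,0,1,1} = 3
G(12) = mex{3,1,1,0,0} = 2
G(13) = mex{2,2,0,1,1} = 3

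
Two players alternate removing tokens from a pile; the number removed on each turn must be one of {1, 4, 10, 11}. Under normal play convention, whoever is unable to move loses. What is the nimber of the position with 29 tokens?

n :  0  1  2  3  4  5  6  7  8  9 10 11 12 13 14 15 16 17 18 19 20 21 22 23 24 25 26 27 28 29
G :  0  1  0  1  2  0  1  0  1  2  3  2  3  4  0  1  2  3  2  0  1  0  1  2  3  2  0  1  0  1

1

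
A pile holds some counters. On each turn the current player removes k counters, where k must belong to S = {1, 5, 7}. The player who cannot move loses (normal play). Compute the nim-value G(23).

n :  0  1  2  3  4  5  6  7  8  9 10 11 12 13 14 15 16 17 18 19 20 21 22 23
G :  0  1  0  1  0  1  0  1  0  1  0  1  0  1  0  1  0  1  0  1  0  1  0  1

1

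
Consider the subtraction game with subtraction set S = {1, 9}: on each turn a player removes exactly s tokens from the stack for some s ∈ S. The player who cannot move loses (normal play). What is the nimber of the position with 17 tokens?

n :  0  1  2  3  4  5  6  7  8  9 10 11 12 13 14 15 16 17
G :  0  1  0  1  0  1  0  1  0  1  0  1  0  1  0  1  0  1

1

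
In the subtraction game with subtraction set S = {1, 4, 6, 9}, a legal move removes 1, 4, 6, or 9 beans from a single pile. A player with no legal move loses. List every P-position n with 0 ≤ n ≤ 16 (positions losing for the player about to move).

0, 2, 5, 7, 10, 12, 15

n :  0  1  2  3  4  5  6  7  8  9 10 11 12 13 14 15 16
G :  0  1  0  1  2  0  1  0  1  2  0  1  0  1  2  0  1
P-positions are exactly the n with G(n) = 0.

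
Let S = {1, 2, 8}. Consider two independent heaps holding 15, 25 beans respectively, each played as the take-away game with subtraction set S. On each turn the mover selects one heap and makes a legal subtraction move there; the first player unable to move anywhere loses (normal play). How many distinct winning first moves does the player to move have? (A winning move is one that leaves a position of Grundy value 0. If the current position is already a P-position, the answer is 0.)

3

All heaps use S = {1, 2, 8}:
G(0) = 0
G(1) = mex{0} = 1
G(2) = mex{1,0} = 2
G(3) = mex{2,1} = 0
G(4) = mex{0,2} = 1
G(5) = mex{1,0} = 2
G(6) = mex{2,1} = 0
G(7) = mex{0,2} = 1
G(8) = mex{1,0,0} = 2
G(9) = mex{2,1,1} = 0
G(10) = mex{0,2,2} = 1
G(11) = mex{1,0,0} = 2
G(12) = mex{2,1,1} = 0
G(13) = mex{0,2,2} = 1
G(14) = mex{1,0,0} = 2
G(15) = mex{2,1,1} = 0
G(16) = mex{0,2,2} = 1
G(17) = mex{1,0,0} = 2
G(18) = mex{2,1,1} = 0
G(19) = mex{0,2,2} = 1
G(20) = mex{1,0,0} = 2
G(21) = mex{2,1,1} = 0
G(22) = mex{0,2,2} = 1
G(23) = mex{1,0,0} = 2
G(24) = mex{2,1,1} = 0
G(25) = mex{0,2,2} = 1
Heap A: G(15) = 0.
Heap B: G(25) = 1.
Combined Grundy value = 0 ⊕ 1 = 1.
A winning move leaves total XOR = 0, i.e. changes one component's Grundy value g to g ⊕ X where X is the current total.
Heap A: need g' = 0⊕1 = 1. Options: 15−1→G=2, 15−2→G=1, 15−8→G=1. Hits: 2.
Heap B: need g' = 1⊕1 = 0. Options: 25−1→G=0, 25−2→G=2, 25−8→G=2. Hits: 1.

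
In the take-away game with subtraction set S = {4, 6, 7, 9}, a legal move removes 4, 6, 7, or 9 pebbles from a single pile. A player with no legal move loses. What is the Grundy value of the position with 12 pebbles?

G(0) = 0
G(1) = mex{} = 0
G(2) = mex{} = 0
G(3) = mex{} = 0
G(4) = mex{0} = 1
G(5) = mex{0} = 1
G(6) = mex{0,0} = 1
G(7) = mex{0,0,0} = 1
G(8) = mex{1,0,0} = 2
G(9) = mex{1,0,0,0} = 2
G(10) = mex{1,1,0,0} = 2
G(11) = mex{1,1,1,0} = 2
G(12) = mex{2,1,1,0} = 3

3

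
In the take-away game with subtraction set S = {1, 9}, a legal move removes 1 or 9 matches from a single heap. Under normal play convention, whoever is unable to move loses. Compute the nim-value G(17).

1

n :  0  1  2  3  4  5  6  7  8  9 10 11 12 13 14 15 16 17
G :  0  1  0  1  0  1  0  1  0  1  0  1  0  1  0  1  0  1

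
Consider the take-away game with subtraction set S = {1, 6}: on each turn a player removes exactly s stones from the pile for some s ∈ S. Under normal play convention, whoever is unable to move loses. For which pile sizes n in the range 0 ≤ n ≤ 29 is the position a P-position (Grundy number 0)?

G(0) = 0
G(1) = mex{0} = 1
G(2) = mex{1} = 0
G(3) = mex{0} = 1
G(4) = mex{1} = 0
G(5) = mex{0} = 1
G(6) = mex{1,0} = 2
G(7) = mex{2,1} = 0
G(8) = mex{0,0} = 1
G(9) = mex{1,1} = 0
G(10) = mex{0,0} = 1
G(11) = mex{1,1} = 0
G(12) = mex{0,2} = 1
G(13) = mex{1,0} = 2
G(14) = mex{2,1} = 0
G(15) = mex{0,0} = 1
G(16) = mex{1,1} = 0
G(17) = mex{0,0} = 1
G(18) = mex{1,1} = 0
G(19) = mex{0,2} = 1
G(20) = mex{1,0} = 2
G(21) = mex{2,1} = 0
G(22) = mex{0,0} = 1
G(23) = mex{1,1} = 0
G(24) = mex{0,0} = 1
G(25) = mex{1,1} = 0
G(26) = mex{0,2} = 1
G(27) = mex{1,0} = 2
G(28) = mex{2,1} = 0
G(29) = mex{0,0} = 1
P-positions are exactly the n with G(n) = 0.

0, 2, 4, 7, 9, 11, 14, 16, 18, 21, 23, 25, 28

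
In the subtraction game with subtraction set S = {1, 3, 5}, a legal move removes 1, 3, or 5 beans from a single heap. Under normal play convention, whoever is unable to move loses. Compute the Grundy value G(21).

1

G(0) = 0
G(1) = mex{0} = 1
G(2) = mex{1} = 0
G(3) = mex{0,0} = 1
G(4) = mex{1,1} = 0
G(5) = mex{0,0,0} = 1
G(6) = mex{1,1,1} = 0
G(7) = mex{0,0,0} = 1
G(8) = mex{1,1,1} = 0
G(9) = mex{0,0,0} = 1
G(10) = mex{1,1,1} = 0
G(11) = mex{0,0,0} = 1
G(12) = mex{1,1,1} = 0
G(13) = mex{0,0,0} = 1
G(14) = mex{1,1,1} = 0
G(15) = mex{0,0,0} = 1
G(16) = mex{1,1,1} = 0
G(17) = mex{0,0,0} = 1
G(18) = mex{1,1,1} = 0
G(19) = mex{0,0,0} = 1
G(20) = mex{1,1,1} = 0
G(21) = mex{0,0,0} = 1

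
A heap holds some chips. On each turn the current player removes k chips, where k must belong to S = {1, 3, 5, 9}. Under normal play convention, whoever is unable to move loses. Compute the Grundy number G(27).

n :  0  1  2  3  4  5  6  7  8  9 10 11 12 13 14 15 16 17 18 19 20 21 22 23 24 25 26 27
G :  0  1  0  1  0  1  0  1  0  1  0  1  0  1  0  1  0  1  0  1  0  1  0  1  0  1  0  1

1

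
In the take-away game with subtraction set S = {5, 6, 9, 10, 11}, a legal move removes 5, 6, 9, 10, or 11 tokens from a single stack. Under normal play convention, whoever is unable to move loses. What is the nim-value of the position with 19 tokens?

G(0) = 0
G(1) = mex{} = 0
G(2) = mex{} = 0
G(3) = mex{} = 0
G(4) = mex{} = 0
G(5) = mex{0} = 1
G(6) = mex{0,0} = 1
G(7) = mex{0,0} = 1
G(8) = mex{0,0} = 1
G(9) = mex{0,0,0} = 1
G(10) = mex{1,0,0,0} = 2
G(11) = mex{1,1,0,0,0} = 2
G(12) = mex{1,1,0,0,0} = 2
G(13) = mex{1,1,0,0,0} = 2
G(14) = mex{1,1,1,0,0} = 2
G(15) = mex{2,1,1,1,0} = 3
G(16) = mex{2,2,1,1,1} = 0
G(17) = mex{2,2,1,1,1} = 0
G(18) = mex{2,2,1,1,1} = 0
G(19) = mex{2,2,2,1,1} = 0

0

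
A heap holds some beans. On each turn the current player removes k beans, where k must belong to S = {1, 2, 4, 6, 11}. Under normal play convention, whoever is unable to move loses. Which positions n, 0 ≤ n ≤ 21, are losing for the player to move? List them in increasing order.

0, 3, 8, 13, 16, 21

n :  0  1  2  3  4  5  6  7  8  9 10 11 12 13 14 15 16 17 18 19 20 21
G :  0  1  2  0  1  2  3  4  0  1  2  3  4  0  1  2  0  1  2  3  4  0
P-positions are exactly the n with G(n) = 0.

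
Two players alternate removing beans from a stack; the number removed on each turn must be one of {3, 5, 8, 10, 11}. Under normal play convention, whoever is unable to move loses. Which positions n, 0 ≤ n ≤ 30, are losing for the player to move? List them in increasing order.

0, 1, 2, 14, 15, 16, 28, 29, 30

G(0) = 0
G(1) = mex{} = 0
G(2) = mex{} = 0
G(3) = mex{0} = 1
G(4) = mex{0} = 1
G(5) = mex{0,0} = 1
G(6) = mex{1,0} = 2
G(7) = mex{1,0} = 2
G(8) = mex{1,1,0} = 2
G(9) = mex{2,1,0} = 3
G(10) = mex{2,1,0,0} = 3
G(11) = mex{2,2,1,0,0} = 3
G(12) = mex{3,2,1,0,0} = 4
G(13) = mex{3,2,1,1,0} = 4
G(14) = mex{3,3,2,1,1} = 0
G(15) = mex{4,3,2,1,1} = 0
G(16) = mex{4,3,2,2,1} = 0
G(17) = mex{0,4,3,2,2} = 1
G(18) = mex{0,4,3,2,2} = 1
G(19) = mex{0,0,3,3,2} = 1
G(20) = mex{1,0,4,3,3} = 2
G(21) = mex{1,0,4,3,3} = 2
G(22) = mex{1,1,0,4,3} = 2
G(23) = mex{2,1,0,4,4} = 3
G(24) = mex{2,1,0,0,4} = 3
G(25) = mex{2,2,1,0,0} = 3
G(26) = mex{3,2,1,0,0} = 4
G(27) = mex{3,2,1,1,0} = 4
G(28) = mex{3,3,2,1,1} = 0
G(29) = mex{4,3,2,1,1} = 0
G(30) = mex{4,3,2,2,1} = 0
P-positions are exactly the n with G(n) = 0.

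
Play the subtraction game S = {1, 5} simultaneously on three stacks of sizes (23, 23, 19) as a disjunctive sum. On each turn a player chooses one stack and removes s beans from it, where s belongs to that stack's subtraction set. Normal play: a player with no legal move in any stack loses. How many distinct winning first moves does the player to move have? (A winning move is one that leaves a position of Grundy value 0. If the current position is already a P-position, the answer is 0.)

All stacks use S = {1, 5}:
n :  0  1  2  3  4  5  6  7  8  9 10 11 12 13 14 15 16 17 18 19 20 21 22 23
G :  0  1  0  1  0  1  0  1  0  1  0  1  0  1  0  1  0  1  0  1  0  1  0  1
Stack A: G(23) = 1.
Stack B: G(23) = 1.
Stack C: G(19) = 1.
Combined Grundy value = 1 ⊕ 1 ⊕ 1 = 1.
A winning move leaves total XOR = 0, i.e. changes one component's Grundy value g to g ⊕ X where X is the current total.
Stack A: need g' = 1⊕1 = 0. Options: 23−1→G=0, 23−5→G=0. Hits: 2.
Stack B: need g' = 1⊕1 = 0. Options: 23−1→G=0, 23−5→G=0. Hits: 2.
Stack C: need g' = 1⊕1 = 0. Options: 19−1→G=0, 19−5→G=0. Hits: 2.

6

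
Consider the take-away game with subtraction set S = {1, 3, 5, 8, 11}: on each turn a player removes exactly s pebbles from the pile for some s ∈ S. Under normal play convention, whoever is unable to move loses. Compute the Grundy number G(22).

0

G(0) = 0
G(1) = mex{0} = 1
G(2) = mex{1} = 0
G(3) = mex{0,0} = 1
G(4) = mex{1,1} = 0
G(5) = mex{0,0,0} = 1
G(6) = mex{1,1,1} = 0
G(7) = mex{0,0,0} = 1
G(8) = mex{1,1,1,0} = 2
G(9) = mex{2,0,0,1} = 3
G(10) = mex{3,1,1,0} = 2
G(11) = mex{2,2,0,1,0} = 3
G(12) = mex{3,3,1,0,1} = 2
G(13) = mex{2,2,2,1,0} = 3
G(14) = mex{3,3,3,0,1} = 2
G(15) = mex{2,2,2,1,0} = 3
G(16) = mex{3,3,3,2,1} = 0
G(17) = mex{0,2,2,3,0} = 1
G(18) = mex{1,3,3,2,1} = 0
G(19) = mex{0,0,2,3,2} = 1
G(20) = mex{1,1,3,2,3} = 0
G(21) = mex{0,0,0,3,2} = 1
G(22) = mex{1,1,1,2,3} = 0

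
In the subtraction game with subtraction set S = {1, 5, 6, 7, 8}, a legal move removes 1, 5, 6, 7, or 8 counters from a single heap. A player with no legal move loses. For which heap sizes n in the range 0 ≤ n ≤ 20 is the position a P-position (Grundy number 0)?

n :  0  1  2  3  4  5  6  7  8  9 10 11 12 13 14 15 16 17 18 19 20
G :  0  1  0  1  0  1  2  3  2  3  2  3  4  0  1  0  1  0  1  2  3
P-positions are exactly the n with G(n) = 0.

0, 2, 4, 13, 15, 17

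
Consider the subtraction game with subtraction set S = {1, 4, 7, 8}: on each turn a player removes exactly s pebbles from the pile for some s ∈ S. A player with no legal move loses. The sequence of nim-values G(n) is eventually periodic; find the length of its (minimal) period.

n :  0  1  2  3  4  5  6  7  8  9 10 11 12 13 14 15 16 17 18 19 20 21 22 23 24 25 26 27 28 29 30 31 32 33 34 35 36 37 38 39 40 41 42 43 44 45 46 47 48 49 50 51
G :  0  1  0  1  2  0  1  2  3  2  3  0  1  3  0  1  0  1  2  3  2  4  3  2  3  0  1  0  1  2  0  1  2  3  2  3  0  1  3  0  1  0  1  2  3  2  4  3  2  3  0  1
G(n+25) = G(n) holds for n = 0,…,7 (a full window of length max(S) = 8), so the sequence is purely periodic with period 25.

25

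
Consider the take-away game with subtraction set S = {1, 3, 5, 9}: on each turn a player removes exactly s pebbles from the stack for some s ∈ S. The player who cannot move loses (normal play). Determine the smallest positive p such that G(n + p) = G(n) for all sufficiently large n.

2

n :  0  1  2  3  4  5  6  7  8  9 10 11 12 13 14
G :  0  1  0  1  0  1  0  1  0  1  0  1  0  1  0
G(n+2) = G(n) holds for n = 0,…,8 (a full window of length max(S) = 9), so the sequence is purely periodic with period 2.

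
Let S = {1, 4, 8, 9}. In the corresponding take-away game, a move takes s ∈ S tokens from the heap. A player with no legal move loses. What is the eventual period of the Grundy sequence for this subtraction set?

n :  0  1  2  3  4  5  6  7  8  9 10 11 12 13 14 15 16 17 18 19 20 21 22 23 24 25 26 27 28 29 30 31 32 33 34 35
G :  0  1  0  1  2  0  1  0  1  2  3  2  0  1  2  3  2  0  1  0  1  2  0  1  0  1  2  3  2  0  1  2  3  2  0  1
G(n+17) = G(n) holds for n = 0,…,8 (a full window of length max(S) = 9), so the sequence is purely periodic with period 17.

17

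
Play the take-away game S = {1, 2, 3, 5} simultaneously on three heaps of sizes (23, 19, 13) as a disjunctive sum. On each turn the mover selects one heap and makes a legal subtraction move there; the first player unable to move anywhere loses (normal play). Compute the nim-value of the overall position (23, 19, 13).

1

All heaps use S = {1, 2, 3, 5}:
G(0) = 0
G(1) = mex{0} = 1
G(2) = mex{1,0} = 2
G(3) = mex{2,1,0} = 3
G(4) = mex{3,2,1} = 0
G(5) = mex{0,3,2,0} = 1
G(6) = mex{1,0,3,1} = 2
G(7) = mex{2,1,0,2} = 3
G(8) = mex{3,2,1,3} = 0
G(9) = mex{0,3,2,0} = 1
G(10) = mex{1,0,3,1} = 2
G(11) = mex{2,1,0,2} = 3
G(12) = mex{3,2,1,3} = 0
G(13) = mex{0,3,2,0} = 1
G(14) = mex{1,0,3,1} = 2
G(15) = mex{2,1,0,2} = 3
G(16) = mex{3,2,1,3} = 0
G(17) = mex{0,3,2,0} = 1
G(18) = mex{1,0,3,1} = 2
G(19) = mex{2,1,0,2} = 3
G(20) = mex{3,2,1,3} = 0
G(21) = mex{0,3,2,0} = 1
G(22) = mex{1,0,3,1} = 2
G(23) = mex{2,1,0,2} = 3
Heap A: G(23) = 3.
Heap B: G(19) = 3.
Heap C: G(13) = 1.
Combined Grundy value = 3 ⊕ 3 ⊕ 1 = 1.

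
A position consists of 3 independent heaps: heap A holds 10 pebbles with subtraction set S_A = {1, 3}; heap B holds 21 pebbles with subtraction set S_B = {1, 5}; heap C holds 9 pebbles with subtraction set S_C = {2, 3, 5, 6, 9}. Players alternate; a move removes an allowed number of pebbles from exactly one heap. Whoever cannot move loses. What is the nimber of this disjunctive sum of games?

Heap A, S = {1, 3}:
n :  0  1  2  3  4  5  6  7  8  9 10
G :  0  1  0  1  0  1  0  1  0  1  0
G_A(10) = 0.
Heap B, S = {1, 5}:
n :  0  1  2  3  4  5  6  7  8  9 10 11 12 13 14 15 16 17 18 19 20 21
G :  0  1  0  1  0  1  0  1  0  1  0  1  0  1  0  1  0  1  0  1  0  1
G_B(21) = 1.
Heap C, S = {2, 3, 5, 6, 9}:
G(0) = 0
G(1) = mex{} = 0
G(2) = mex{0} = 1
G(3) = mex{0,0} = 1
G(4) = mex{1,0} = 2
G(5) = mex{1,1,0} = 2
G(6) = mex{2,1,0,0} = 3
G(7) = mex{2,2,1,0} = 3
G(8) = mex{3,2,1,1} = 0
G(9) = mex{3,3,2,1,0} = 4
G_C(9) = 4.
Combined Grundy value = 0 ⊕ 1 ⊕ 4 = 5.

5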